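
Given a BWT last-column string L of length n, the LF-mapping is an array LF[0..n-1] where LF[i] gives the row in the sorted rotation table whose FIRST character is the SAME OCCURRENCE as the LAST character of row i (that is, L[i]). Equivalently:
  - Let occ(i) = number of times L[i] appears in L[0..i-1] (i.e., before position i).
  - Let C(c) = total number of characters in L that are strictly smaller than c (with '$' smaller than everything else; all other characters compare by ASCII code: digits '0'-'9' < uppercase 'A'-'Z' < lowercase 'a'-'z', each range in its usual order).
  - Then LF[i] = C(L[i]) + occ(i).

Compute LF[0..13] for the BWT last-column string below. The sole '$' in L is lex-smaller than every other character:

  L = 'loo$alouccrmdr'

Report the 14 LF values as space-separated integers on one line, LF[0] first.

Char counts: '$':1, 'a':1, 'c':2, 'd':1, 'l':2, 'm':1, 'o':3, 'r':2, 'u':1
C (first-col start): C('$')=0, C('a')=1, C('c')=2, C('d')=4, C('l')=5, C('m')=7, C('o')=8, C('r')=11, C('u')=13
L[0]='l': occ=0, LF[0]=C('l')+0=5+0=5
L[1]='o': occ=0, LF[1]=C('o')+0=8+0=8
L[2]='o': occ=1, LF[2]=C('o')+1=8+1=9
L[3]='$': occ=0, LF[3]=C('$')+0=0+0=0
L[4]='a': occ=0, LF[4]=C('a')+0=1+0=1
L[5]='l': occ=1, LF[5]=C('l')+1=5+1=6
L[6]='o': occ=2, LF[6]=C('o')+2=8+2=10
L[7]='u': occ=0, LF[7]=C('u')+0=13+0=13
L[8]='c': occ=0, LF[8]=C('c')+0=2+0=2
L[9]='c': occ=1, LF[9]=C('c')+1=2+1=3
L[10]='r': occ=0, LF[10]=C('r')+0=11+0=11
L[11]='m': occ=0, LF[11]=C('m')+0=7+0=7
L[12]='d': occ=0, LF[12]=C('d')+0=4+0=4
L[13]='r': occ=1, LF[13]=C('r')+1=11+1=12

Answer: 5 8 9 0 1 6 10 13 2 3 11 7 4 12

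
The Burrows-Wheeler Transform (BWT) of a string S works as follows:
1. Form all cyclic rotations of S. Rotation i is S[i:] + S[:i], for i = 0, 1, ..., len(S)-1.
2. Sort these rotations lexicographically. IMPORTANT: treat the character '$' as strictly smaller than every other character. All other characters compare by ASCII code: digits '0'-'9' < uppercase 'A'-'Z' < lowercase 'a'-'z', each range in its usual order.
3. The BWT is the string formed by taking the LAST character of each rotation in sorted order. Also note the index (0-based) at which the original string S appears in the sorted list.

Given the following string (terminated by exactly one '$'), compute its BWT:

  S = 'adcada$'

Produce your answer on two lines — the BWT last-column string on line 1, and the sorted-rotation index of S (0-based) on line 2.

Answer: adc$daa
3

Derivation:
All 7 rotations (rotation i = S[i:]+S[:i]):
  rot[0] = adcada$
  rot[1] = dcada$a
  rot[2] = cada$ad
  rot[3] = ada$adc
  rot[4] = da$adca
  rot[5] = a$adcad
  rot[6] = $adcada
Sorted (with $ < everything):
  sorted[0] = $adcada  (last char: 'a')
  sorted[1] = a$adcad  (last char: 'd')
  sorted[2] = ada$adc  (last char: 'c')
  sorted[3] = adcada$  (last char: '$')
  sorted[4] = cada$ad  (last char: 'd')
  sorted[5] = da$adca  (last char: 'a')
  sorted[6] = dcada$a  (last char: 'a')
Last column: adc$daa
Original string S is at sorted index 3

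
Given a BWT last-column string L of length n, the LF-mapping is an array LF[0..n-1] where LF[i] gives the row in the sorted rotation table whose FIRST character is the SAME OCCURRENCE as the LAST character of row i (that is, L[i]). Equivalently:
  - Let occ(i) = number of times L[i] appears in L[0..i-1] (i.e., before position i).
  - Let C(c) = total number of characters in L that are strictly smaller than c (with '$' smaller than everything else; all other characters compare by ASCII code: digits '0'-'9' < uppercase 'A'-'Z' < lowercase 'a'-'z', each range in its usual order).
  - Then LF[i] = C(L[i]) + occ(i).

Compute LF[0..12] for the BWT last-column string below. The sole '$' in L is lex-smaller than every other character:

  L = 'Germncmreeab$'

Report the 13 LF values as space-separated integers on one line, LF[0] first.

Answer: 1 5 11 8 10 4 9 12 6 7 2 3 0

Derivation:
Char counts: '$':1, 'G':1, 'a':1, 'b':1, 'c':1, 'e':3, 'm':2, 'n':1, 'r':2
C (first-col start): C('$')=0, C('G')=1, C('a')=2, C('b')=3, C('c')=4, C('e')=5, C('m')=8, C('n')=10, C('r')=11
L[0]='G': occ=0, LF[0]=C('G')+0=1+0=1
L[1]='e': occ=0, LF[1]=C('e')+0=5+0=5
L[2]='r': occ=0, LF[2]=C('r')+0=11+0=11
L[3]='m': occ=0, LF[3]=C('m')+0=8+0=8
L[4]='n': occ=0, LF[4]=C('n')+0=10+0=10
L[5]='c': occ=0, LF[5]=C('c')+0=4+0=4
L[6]='m': occ=1, LF[6]=C('m')+1=8+1=9
L[7]='r': occ=1, LF[7]=C('r')+1=11+1=12
L[8]='e': occ=1, LF[8]=C('e')+1=5+1=6
L[9]='e': occ=2, LF[9]=C('e')+2=5+2=7
L[10]='a': occ=0, LF[10]=C('a')+0=2+0=2
L[11]='b': occ=0, LF[11]=C('b')+0=3+0=3
L[12]='$': occ=0, LF[12]=C('$')+0=0+0=0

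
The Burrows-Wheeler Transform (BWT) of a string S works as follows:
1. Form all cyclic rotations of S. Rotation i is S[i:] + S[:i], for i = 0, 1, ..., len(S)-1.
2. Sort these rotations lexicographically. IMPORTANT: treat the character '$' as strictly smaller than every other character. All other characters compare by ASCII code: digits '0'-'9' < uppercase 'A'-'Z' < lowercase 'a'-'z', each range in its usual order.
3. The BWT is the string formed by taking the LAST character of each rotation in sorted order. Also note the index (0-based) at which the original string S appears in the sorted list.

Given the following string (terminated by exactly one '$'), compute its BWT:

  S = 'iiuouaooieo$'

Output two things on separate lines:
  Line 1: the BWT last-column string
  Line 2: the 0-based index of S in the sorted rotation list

All 12 rotations (rotation i = S[i:]+S[:i]):
  rot[0] = iiuouaooieo$
  rot[1] = iuouaooieo$i
  rot[2] = uouaooieo$ii
  rot[3] = ouaooieo$iiu
  rot[4] = uaooieo$iiuo
  rot[5] = aooieo$iiuou
  rot[6] = ooieo$iiuoua
  rot[7] = oieo$iiuouao
  rot[8] = ieo$iiuouaoo
  rot[9] = eo$iiuouaooi
  rot[10] = o$iiuouaooie
  rot[11] = $iiuouaooieo
Sorted (with $ < everything):
  sorted[0] = $iiuouaooieo  (last char: 'o')
  sorted[1] = aooieo$iiuou  (last char: 'u')
  sorted[2] = eo$iiuouaooi  (last char: 'i')
  sorted[3] = ieo$iiuouaoo  (last char: 'o')
  sorted[4] = iiuouaooieo$  (last char: '$')
  sorted[5] = iuouaooieo$i  (last char: 'i')
  sorted[6] = o$iiuouaooie  (last char: 'e')
  sorted[7] = oieo$iiuouao  (last char: 'o')
  sorted[8] = ooieo$iiuoua  (last char: 'a')
  sorted[9] = ouaooieo$iiu  (last char: 'u')
  sorted[10] = uaooieo$iiuo  (last char: 'o')
  sorted[11] = uouaooieo$ii  (last char: 'i')
Last column: ouio$ieoauoi
Original string S is at sorted index 4

Answer: ouio$ieoauoi
4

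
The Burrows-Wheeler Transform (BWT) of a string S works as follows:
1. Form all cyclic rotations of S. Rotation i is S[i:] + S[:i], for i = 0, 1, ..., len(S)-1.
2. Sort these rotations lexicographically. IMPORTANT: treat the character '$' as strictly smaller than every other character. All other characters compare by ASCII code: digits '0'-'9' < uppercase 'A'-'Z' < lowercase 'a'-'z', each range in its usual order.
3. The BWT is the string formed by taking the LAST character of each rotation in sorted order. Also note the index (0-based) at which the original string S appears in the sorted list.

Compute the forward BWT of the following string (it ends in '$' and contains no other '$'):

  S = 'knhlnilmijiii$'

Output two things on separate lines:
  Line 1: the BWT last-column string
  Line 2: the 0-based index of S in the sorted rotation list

Answer: iniijmni$ihlkl
8

Derivation:
All 14 rotations (rotation i = S[i:]+S[:i]):
  rot[0] = knhlnilmijiii$
  rot[1] = nhlnilmijiii$k
  rot[2] = hlnilmijiii$kn
  rot[3] = lnilmijiii$knh
  rot[4] = nilmijiii$knhl
  rot[5] = ilmijiii$knhln
  rot[6] = lmijiii$knhlni
  rot[7] = mijiii$knhlnil
  rot[8] = ijiii$knhlnilm
  rot[9] = jiii$knhlnilmi
  rot[10] = iii$knhlnilmij
  rot[11] = ii$knhlnilmiji
  rot[12] = i$knhlnilmijii
  rot[13] = $knhlnilmijiii
Sorted (with $ < everything):
  sorted[0] = $knhlnilmijiii  (last char: 'i')
  sorted[1] = hlnilmijiii$kn  (last char: 'n')
  sorted[2] = i$knhlnilmijii  (last char: 'i')
  sorted[3] = ii$knhlnilmiji  (last char: 'i')
  sorted[4] = iii$knhlnilmij  (last char: 'j')
  sorted[5] = ijiii$knhlnilm  (last char: 'm')
  sorted[6] = ilmijiii$knhln  (last char: 'n')
  sorted[7] = jiii$knhlnilmi  (last char: 'i')
  sorted[8] = knhlnilmijiii$  (last char: '$')
  sorted[9] = lmijiii$knhlni  (last char: 'i')
  sorted[10] = lnilmijiii$knh  (last char: 'h')
  sorted[11] = mijiii$knhlnil  (last char: 'l')
  sorted[12] = nhlnilmijiii$k  (last char: 'k')
  sorted[13] = nilmijiii$knhl  (last char: 'l')
Last column: iniijmni$ihlkl
Original string S is at sorted index 8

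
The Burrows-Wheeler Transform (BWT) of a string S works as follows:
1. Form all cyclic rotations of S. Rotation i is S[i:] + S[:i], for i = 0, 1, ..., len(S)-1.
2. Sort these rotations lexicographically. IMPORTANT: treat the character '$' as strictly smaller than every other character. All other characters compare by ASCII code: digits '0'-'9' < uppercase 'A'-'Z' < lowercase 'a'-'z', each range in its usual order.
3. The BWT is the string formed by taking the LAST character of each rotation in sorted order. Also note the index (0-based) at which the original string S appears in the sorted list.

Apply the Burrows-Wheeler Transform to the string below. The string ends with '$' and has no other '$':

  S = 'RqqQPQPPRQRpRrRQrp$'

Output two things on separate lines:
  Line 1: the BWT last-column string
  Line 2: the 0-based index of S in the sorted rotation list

All 19 rotations (rotation i = S[i:]+S[:i]):
  rot[0] = RqqQPQPPRQRpRrRQrp$
  rot[1] = qqQPQPPRQRpRrRQrp$R
  rot[2] = qQPQPPRQRpRrRQrp$Rq
  rot[3] = QPQPPRQRpRrRQrp$Rqq
  rot[4] = PQPPRQRpRrRQrp$RqqQ
  rot[5] = QPPRQRpRrRQrp$RqqQP
  rot[6] = PPRQRpRrRQrp$RqqQPQ
  rot[7] = PRQRpRrRQrp$RqqQPQP
  rot[8] = RQRpRrRQrp$RqqQPQPP
  rot[9] = QRpRrRQrp$RqqQPQPPR
  rot[10] = RpRrRQrp$RqqQPQPPRQ
  rot[11] = pRrRQrp$RqqQPQPPRQR
  rot[12] = RrRQrp$RqqQPQPPRQRp
  rot[13] = rRQrp$RqqQPQPPRQRpR
  rot[14] = RQrp$RqqQPQPPRQRpRr
  rot[15] = Qrp$RqqQPQPPRQRpRrR
  rot[16] = rp$RqqQPQPPRQRpRrRQ
  rot[17] = p$RqqQPQPPRQRpRrRQr
  rot[18] = $RqqQPQPPRQRpRrRQrp
Sorted (with $ < everything):
  sorted[0] = $RqqQPQPPRQRpRrRQrp  (last char: 'p')
  sorted[1] = PPRQRpRrRQrp$RqqQPQ  (last char: 'Q')
  sorted[2] = PQPPRQRpRrRQrp$RqqQ  (last char: 'Q')
  sorted[3] = PRQRpRrRQrp$RqqQPQP  (last char: 'P')
  sorted[4] = QPPRQRpRrRQrp$RqqQP  (last char: 'P')
  sorted[5] = QPQPPRQRpRrRQrp$Rqq  (last char: 'q')
  sorted[6] = QRpRrRQrp$RqqQPQPPR  (last char: 'R')
  sorted[7] = Qrp$RqqQPQPPRQRpRrR  (last char: 'R')
  sorted[8] = RQRpRrRQrp$RqqQPQPP  (last char: 'P')
  sorted[9] = RQrp$RqqQPQPPRQRpRr  (last char: 'r')
  sorted[10] = RpRrRQrp$RqqQPQPPRQ  (last char: 'Q')
  sorted[11] = RqqQPQPPRQRpRrRQrp$  (last char: '$')
  sorted[12] = RrRQrp$RqqQPQPPRQRp  (last char: 'p')
  sorted[13] = p$RqqQPQPPRQRpRrRQr  (last char: 'r')
  sorted[14] = pRrRQrp$RqqQPQPPRQR  (last char: 'R')
  sorted[15] = qQPQPPRQRpRrRQrp$Rq  (last char: 'q')
  sorted[16] = qqQPQPPRQRpRrRQrp$R  (last char: 'R')
  sorted[17] = rRQrp$RqqQPQPPRQRpR  (last char: 'R')
  sorted[18] = rp$RqqQPQPPRQRpRrRQ  (last char: 'Q')
Last column: pQQPPqRRPrQ$prRqRRQ
Original string S is at sorted index 11

Answer: pQQPPqRRPrQ$prRqRRQ
11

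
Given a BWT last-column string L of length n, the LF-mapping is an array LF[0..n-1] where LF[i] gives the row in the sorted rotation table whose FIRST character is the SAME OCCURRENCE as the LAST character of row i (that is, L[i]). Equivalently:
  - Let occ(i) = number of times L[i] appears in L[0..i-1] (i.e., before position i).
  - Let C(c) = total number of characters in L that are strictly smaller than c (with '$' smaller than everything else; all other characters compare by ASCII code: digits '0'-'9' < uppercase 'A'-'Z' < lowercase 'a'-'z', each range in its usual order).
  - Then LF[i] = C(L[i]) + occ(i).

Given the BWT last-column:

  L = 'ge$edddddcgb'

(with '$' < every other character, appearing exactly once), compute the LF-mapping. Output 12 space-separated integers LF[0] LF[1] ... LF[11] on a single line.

Answer: 10 8 0 9 3 4 5 6 7 2 11 1

Derivation:
Char counts: '$':1, 'b':1, 'c':1, 'd':5, 'e':2, 'g':2
C (first-col start): C('$')=0, C('b')=1, C('c')=2, C('d')=3, C('e')=8, C('g')=10
L[0]='g': occ=0, LF[0]=C('g')+0=10+0=10
L[1]='e': occ=0, LF[1]=C('e')+0=8+0=8
L[2]='$': occ=0, LF[2]=C('$')+0=0+0=0
L[3]='e': occ=1, LF[3]=C('e')+1=8+1=9
L[4]='d': occ=0, LF[4]=C('d')+0=3+0=3
L[5]='d': occ=1, LF[5]=C('d')+1=3+1=4
L[6]='d': occ=2, LF[6]=C('d')+2=3+2=5
L[7]='d': occ=3, LF[7]=C('d')+3=3+3=6
L[8]='d': occ=4, LF[8]=C('d')+4=3+4=7
L[9]='c': occ=0, LF[9]=C('c')+0=2+0=2
L[10]='g': occ=1, LF[10]=C('g')+1=10+1=11
L[11]='b': occ=0, LF[11]=C('b')+0=1+0=1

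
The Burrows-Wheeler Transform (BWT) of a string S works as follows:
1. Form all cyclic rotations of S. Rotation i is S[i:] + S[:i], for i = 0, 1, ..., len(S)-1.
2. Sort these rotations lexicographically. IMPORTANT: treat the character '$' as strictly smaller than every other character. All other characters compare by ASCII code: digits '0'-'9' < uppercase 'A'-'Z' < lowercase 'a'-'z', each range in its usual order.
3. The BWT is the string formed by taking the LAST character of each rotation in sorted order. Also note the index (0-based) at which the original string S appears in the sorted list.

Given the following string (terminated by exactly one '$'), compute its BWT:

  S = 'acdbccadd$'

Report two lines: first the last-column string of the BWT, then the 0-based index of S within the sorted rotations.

All 10 rotations (rotation i = S[i:]+S[:i]):
  rot[0] = acdbccadd$
  rot[1] = cdbccadd$a
  rot[2] = dbccadd$ac
  rot[3] = bccadd$acd
  rot[4] = ccadd$acdb
  rot[5] = cadd$acdbc
  rot[6] = add$acdbcc
  rot[7] = dd$acdbcca
  rot[8] = d$acdbccad
  rot[9] = $acdbccadd
Sorted (with $ < everything):
  sorted[0] = $acdbccadd  (last char: 'd')
  sorted[1] = acdbccadd$  (last char: '$')
  sorted[2] = add$acdbcc  (last char: 'c')
  sorted[3] = bccadd$acd  (last char: 'd')
  sorted[4] = cadd$acdbc  (last char: 'c')
  sorted[5] = ccadd$acdb  (last char: 'b')
  sorted[6] = cdbccadd$a  (last char: 'a')
  sorted[7] = d$acdbccad  (last char: 'd')
  sorted[8] = dbccadd$ac  (last char: 'c')
  sorted[9] = dd$acdbcca  (last char: 'a')
Last column: d$cdcbadca
Original string S is at sorted index 1

Answer: d$cdcbadca
1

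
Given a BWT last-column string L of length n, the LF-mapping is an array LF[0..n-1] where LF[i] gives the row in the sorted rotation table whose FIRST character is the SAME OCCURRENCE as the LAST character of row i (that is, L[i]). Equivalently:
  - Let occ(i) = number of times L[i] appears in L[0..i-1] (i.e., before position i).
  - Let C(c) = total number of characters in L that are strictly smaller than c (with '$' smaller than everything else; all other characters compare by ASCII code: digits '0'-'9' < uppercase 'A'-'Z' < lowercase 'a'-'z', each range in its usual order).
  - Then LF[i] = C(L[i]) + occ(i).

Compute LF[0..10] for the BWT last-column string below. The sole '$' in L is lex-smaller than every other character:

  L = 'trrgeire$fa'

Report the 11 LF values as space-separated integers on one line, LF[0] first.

Char counts: '$':1, 'a':1, 'e':2, 'f':1, 'g':1, 'i':1, 'r':3, 't':1
C (first-col start): C('$')=0, C('a')=1, C('e')=2, C('f')=4, C('g')=5, C('i')=6, C('r')=7, C('t')=10
L[0]='t': occ=0, LF[0]=C('t')+0=10+0=10
L[1]='r': occ=0, LF[1]=C('r')+0=7+0=7
L[2]='r': occ=1, LF[2]=C('r')+1=7+1=8
L[3]='g': occ=0, LF[3]=C('g')+0=5+0=5
L[4]='e': occ=0, LF[4]=C('e')+0=2+0=2
L[5]='i': occ=0, LF[5]=C('i')+0=6+0=6
L[6]='r': occ=2, LF[6]=C('r')+2=7+2=9
L[7]='e': occ=1, LF[7]=C('e')+1=2+1=3
L[8]='$': occ=0, LF[8]=C('$')+0=0+0=0
L[9]='f': occ=0, LF[9]=C('f')+0=4+0=4
L[10]='a': occ=0, LF[10]=C('a')+0=1+0=1

Answer: 10 7 8 5 2 6 9 3 0 4 1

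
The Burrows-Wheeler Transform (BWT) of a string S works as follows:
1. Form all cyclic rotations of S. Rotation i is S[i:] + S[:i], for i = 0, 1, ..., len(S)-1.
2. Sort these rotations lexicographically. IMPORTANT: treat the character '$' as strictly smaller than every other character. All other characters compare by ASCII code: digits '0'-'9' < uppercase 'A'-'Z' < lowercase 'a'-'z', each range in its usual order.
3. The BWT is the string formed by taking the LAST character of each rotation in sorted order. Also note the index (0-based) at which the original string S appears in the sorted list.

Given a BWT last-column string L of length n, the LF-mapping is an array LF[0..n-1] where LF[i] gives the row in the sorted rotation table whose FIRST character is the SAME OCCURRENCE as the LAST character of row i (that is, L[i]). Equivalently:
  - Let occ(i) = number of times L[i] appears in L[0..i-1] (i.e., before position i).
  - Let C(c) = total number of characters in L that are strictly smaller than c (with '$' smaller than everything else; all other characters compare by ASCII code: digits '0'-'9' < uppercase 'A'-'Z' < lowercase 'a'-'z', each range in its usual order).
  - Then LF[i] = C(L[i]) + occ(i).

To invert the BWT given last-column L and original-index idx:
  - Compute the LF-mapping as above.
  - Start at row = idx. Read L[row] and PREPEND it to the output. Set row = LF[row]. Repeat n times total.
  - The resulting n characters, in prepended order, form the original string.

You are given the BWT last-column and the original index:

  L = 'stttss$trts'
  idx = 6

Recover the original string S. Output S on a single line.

LF mapping: 2 6 7 8 3 4 0 9 1 10 5
Walk LF starting at row 6, prepending L[row]:
  step 1: row=6, L[6]='$', prepend. Next row=LF[6]=0
  step 2: row=0, L[0]='s', prepend. Next row=LF[0]=2
  step 3: row=2, L[2]='t', prepend. Next row=LF[2]=7
  step 4: row=7, L[7]='t', prepend. Next row=LF[7]=9
  step 5: row=9, L[9]='t', prepend. Next row=LF[9]=10
  step 6: row=10, L[10]='s', prepend. Next row=LF[10]=5
  step 7: row=5, L[5]='s', prepend. Next row=LF[5]=4
  step 8: row=4, L[4]='s', prepend. Next row=LF[4]=3
  step 9: row=3, L[3]='t', prepend. Next row=LF[3]=8
  step 10: row=8, L[8]='r', prepend. Next row=LF[8]=1
  step 11: row=1, L[1]='t', prepend. Next row=LF[1]=6
Reversed output: trtsssttts$

Answer: trtsssttts$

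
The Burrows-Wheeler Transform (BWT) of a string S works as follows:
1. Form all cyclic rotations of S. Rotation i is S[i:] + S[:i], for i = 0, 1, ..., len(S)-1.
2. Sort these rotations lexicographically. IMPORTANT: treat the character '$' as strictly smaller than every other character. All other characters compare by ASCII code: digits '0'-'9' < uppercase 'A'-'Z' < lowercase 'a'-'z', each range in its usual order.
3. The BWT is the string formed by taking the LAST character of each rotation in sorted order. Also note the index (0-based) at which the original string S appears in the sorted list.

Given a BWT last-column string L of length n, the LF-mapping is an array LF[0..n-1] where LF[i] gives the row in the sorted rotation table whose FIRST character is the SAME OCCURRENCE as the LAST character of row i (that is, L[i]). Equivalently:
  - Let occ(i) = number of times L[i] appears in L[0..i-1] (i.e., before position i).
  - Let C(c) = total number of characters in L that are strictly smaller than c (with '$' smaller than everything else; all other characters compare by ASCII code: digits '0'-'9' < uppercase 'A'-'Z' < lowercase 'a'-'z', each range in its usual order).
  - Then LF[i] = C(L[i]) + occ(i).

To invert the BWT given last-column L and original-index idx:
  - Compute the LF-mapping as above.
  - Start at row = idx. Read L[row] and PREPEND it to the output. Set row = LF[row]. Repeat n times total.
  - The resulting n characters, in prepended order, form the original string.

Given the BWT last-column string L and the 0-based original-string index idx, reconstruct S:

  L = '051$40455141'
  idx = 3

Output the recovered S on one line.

Answer: 10154544150$

Derivation:
LF mapping: 1 9 3 0 6 2 7 10 11 4 8 5
Walk LF starting at row 3, prepending L[row]:
  step 1: row=3, L[3]='$', prepend. Next row=LF[3]=0
  step 2: row=0, L[0]='0', prepend. Next row=LF[0]=1
  step 3: row=1, L[1]='5', prepend. Next row=LF[1]=9
  step 4: row=9, L[9]='1', prepend. Next row=LF[9]=4
  step 5: row=4, L[4]='4', prepend. Next row=LF[4]=6
  step 6: row=6, L[6]='4', prepend. Next row=LF[6]=7
  step 7: row=7, L[7]='5', prepend. Next row=LF[7]=10
  step 8: row=10, L[10]='4', prepend. Next row=LF[10]=8
  step 9: row=8, L[8]='5', prepend. Next row=LF[8]=11
  step 10: row=11, L[11]='1', prepend. Next row=LF[11]=5
  step 11: row=5, L[5]='0', prepend. Next row=LF[5]=2
  step 12: row=2, L[2]='1', prepend. Next row=LF[2]=3
Reversed output: 10154544150$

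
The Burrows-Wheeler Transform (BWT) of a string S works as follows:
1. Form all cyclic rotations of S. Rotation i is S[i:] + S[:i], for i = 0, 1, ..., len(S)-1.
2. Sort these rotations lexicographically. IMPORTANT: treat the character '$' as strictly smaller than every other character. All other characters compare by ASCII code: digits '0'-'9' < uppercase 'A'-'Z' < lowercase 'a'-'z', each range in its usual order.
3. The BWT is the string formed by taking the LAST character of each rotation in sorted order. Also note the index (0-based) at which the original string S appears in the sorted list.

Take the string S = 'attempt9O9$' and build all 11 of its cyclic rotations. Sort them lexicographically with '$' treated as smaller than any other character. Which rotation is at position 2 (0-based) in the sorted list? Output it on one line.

All 11 rotations (rotation i = S[i:]+S[:i]):
  rot[0] = attempt9O9$
  rot[1] = ttempt9O9$a
  rot[2] = tempt9O9$at
  rot[3] = empt9O9$att
  rot[4] = mpt9O9$atte
  rot[5] = pt9O9$attem
  rot[6] = t9O9$attemp
  rot[7] = 9O9$attempt
  rot[8] = O9$attempt9
  rot[9] = 9$attempt9O
  rot[10] = $attempt9O9
Sorted (with $ < everything):
  sorted[0] = $attempt9O9
  sorted[1] = 9$attempt9O
  sorted[2] = 9O9$attempt
  sorted[3] = O9$attempt9
  sorted[4] = attempt9O9$
  sorted[5] = empt9O9$att
  sorted[6] = mpt9O9$atte
  sorted[7] = pt9O9$attem
  sorted[8] = t9O9$attemp
  sorted[9] = tempt9O9$at
  sorted[10] = ttempt9O9$a
sorted[2] = 9O9$attempt

Answer: 9O9$attempt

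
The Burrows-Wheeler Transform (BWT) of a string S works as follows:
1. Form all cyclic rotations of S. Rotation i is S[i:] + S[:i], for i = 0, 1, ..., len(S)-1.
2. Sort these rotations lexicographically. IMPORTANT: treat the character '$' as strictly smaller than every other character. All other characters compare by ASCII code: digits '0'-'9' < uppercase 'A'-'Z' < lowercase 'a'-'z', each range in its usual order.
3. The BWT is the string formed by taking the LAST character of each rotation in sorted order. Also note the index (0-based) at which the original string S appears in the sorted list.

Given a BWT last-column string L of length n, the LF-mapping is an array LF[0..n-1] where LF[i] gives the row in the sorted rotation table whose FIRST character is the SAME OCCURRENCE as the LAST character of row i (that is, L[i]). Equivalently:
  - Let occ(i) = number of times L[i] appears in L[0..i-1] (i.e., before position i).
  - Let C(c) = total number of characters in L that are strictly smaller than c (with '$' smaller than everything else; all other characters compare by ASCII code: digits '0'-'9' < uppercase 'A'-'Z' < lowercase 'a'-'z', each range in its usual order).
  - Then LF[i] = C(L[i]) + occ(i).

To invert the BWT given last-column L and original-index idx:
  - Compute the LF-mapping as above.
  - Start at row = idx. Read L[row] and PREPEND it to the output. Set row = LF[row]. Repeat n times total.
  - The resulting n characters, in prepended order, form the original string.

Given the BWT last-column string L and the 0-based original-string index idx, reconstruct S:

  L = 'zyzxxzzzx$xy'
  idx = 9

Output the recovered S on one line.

LF mapping: 7 5 8 1 2 9 10 11 3 0 4 6
Walk LF starting at row 9, prepending L[row]:
  step 1: row=9, L[9]='$', prepend. Next row=LF[9]=0
  step 2: row=0, L[0]='z', prepend. Next row=LF[0]=7
  step 3: row=7, L[7]='z', prepend. Next row=LF[7]=11
  step 4: row=11, L[11]='y', prepend. Next row=LF[11]=6
  step 5: row=6, L[6]='z', prepend. Next row=LF[6]=10
  step 6: row=10, L[10]='x', prepend. Next row=LF[10]=4
  step 7: row=4, L[4]='x', prepend. Next row=LF[4]=2
  step 8: row=2, L[2]='z', prepend. Next row=LF[2]=8
  step 9: row=8, L[8]='x', prepend. Next row=LF[8]=3
  step 10: row=3, L[3]='x', prepend. Next row=LF[3]=1
  step 11: row=1, L[1]='y', prepend. Next row=LF[1]=5
  step 12: row=5, L[5]='z', prepend. Next row=LF[5]=9
Reversed output: zyxxzxxzyzz$

Answer: zyxxzxxzyzz$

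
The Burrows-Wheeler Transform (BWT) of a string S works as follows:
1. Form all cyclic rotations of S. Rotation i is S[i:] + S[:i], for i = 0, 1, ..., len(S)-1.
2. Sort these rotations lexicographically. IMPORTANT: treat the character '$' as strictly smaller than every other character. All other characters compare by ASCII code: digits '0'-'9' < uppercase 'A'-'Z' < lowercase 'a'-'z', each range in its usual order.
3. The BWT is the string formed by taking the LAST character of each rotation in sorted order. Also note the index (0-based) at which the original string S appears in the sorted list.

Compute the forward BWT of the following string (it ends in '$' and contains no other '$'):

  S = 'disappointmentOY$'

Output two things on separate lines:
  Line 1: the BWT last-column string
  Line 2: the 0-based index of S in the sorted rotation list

Answer: YtOs$modteippainn
4

Derivation:
All 17 rotations (rotation i = S[i:]+S[:i]):
  rot[0] = disappointmentOY$
  rot[1] = isappointmentOY$d
  rot[2] = sappointmentOY$di
  rot[3] = appointmentOY$dis
  rot[4] = ppointmentOY$disa
  rot[5] = pointmentOY$disap
  rot[6] = ointmentOY$disapp
  rot[7] = intmentOY$disappo
  rot[8] = ntmentOY$disappoi
  rot[9] = tmentOY$disappoin
  rot[10] = mentOY$disappoint
  rot[11] = entOY$disappointm
  rot[12] = ntOY$disappointme
  rot[13] = tOY$disappointmen
  rot[14] = OY$disappointment
  rot[15] = Y$disappointmentO
  rot[16] = $disappointmentOY
Sorted (with $ < everything):
  sorted[0] = $disappointmentOY  (last char: 'Y')
  sorted[1] = OY$disappointment  (last char: 't')
  sorted[2] = Y$disappointmentO  (last char: 'O')
  sorted[3] = appointmentOY$dis  (last char: 's')
  sorted[4] = disappointmentOY$  (last char: '$')
  sorted[5] = entOY$disappointm  (last char: 'm')
  sorted[6] = intmentOY$disappo  (last char: 'o')
  sorted[7] = isappointmentOY$d  (last char: 'd')
  sorted[8] = mentOY$disappoint  (last char: 't')
  sorted[9] = ntOY$disappointme  (last char: 'e')
  sorted[10] = ntmentOY$disappoi  (last char: 'i')
  sorted[11] = ointmentOY$disapp  (last char: 'p')
  sorted[12] = pointmentOY$disap  (last char: 'p')
  sorted[13] = ppointmentOY$disa  (last char: 'a')
  sorted[14] = sappointmentOY$di  (last char: 'i')
  sorted[15] = tOY$disappointmen  (last char: 'n')
  sorted[16] = tmentOY$disappoin  (last char: 'n')
Last column: YtOs$modteippainn
Original string S is at sorted index 4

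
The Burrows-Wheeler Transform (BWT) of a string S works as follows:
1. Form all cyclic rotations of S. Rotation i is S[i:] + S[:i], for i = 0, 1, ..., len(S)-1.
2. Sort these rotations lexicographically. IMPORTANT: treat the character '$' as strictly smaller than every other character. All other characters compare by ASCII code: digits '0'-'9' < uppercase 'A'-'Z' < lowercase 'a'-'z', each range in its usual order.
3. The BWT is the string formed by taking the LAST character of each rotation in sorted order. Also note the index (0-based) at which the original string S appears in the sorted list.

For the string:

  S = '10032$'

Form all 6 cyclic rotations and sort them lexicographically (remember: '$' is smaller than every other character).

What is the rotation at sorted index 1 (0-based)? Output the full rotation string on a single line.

All 6 rotations (rotation i = S[i:]+S[:i]):
  rot[0] = 10032$
  rot[1] = 0032$1
  rot[2] = 032$10
  rot[3] = 32$100
  rot[4] = 2$1003
  rot[5] = $10032
Sorted (with $ < everything):
  sorted[0] = $10032
  sorted[1] = 0032$1
  sorted[2] = 032$10
  sorted[3] = 10032$
  sorted[4] = 2$1003
  sorted[5] = 32$100
sorted[1] = 0032$1

Answer: 0032$1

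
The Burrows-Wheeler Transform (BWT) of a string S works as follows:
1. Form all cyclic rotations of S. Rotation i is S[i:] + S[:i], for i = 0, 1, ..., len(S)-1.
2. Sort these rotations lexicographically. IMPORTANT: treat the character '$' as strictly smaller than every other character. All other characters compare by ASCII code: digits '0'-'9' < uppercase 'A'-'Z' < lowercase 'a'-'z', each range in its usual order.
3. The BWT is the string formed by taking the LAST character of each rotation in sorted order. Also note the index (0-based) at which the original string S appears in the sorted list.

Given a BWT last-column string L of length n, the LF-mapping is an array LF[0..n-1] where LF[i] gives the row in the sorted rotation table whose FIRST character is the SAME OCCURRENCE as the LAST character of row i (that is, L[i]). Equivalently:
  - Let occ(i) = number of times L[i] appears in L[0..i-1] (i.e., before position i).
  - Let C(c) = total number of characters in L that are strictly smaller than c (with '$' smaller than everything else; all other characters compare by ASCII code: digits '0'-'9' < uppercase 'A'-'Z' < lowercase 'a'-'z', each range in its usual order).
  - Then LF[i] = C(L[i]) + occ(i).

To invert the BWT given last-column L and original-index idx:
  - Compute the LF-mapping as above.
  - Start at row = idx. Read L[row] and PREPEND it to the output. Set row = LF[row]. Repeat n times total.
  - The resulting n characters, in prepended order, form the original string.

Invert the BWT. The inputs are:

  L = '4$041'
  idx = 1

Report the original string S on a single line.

LF mapping: 3 0 1 4 2
Walk LF starting at row 1, prepending L[row]:
  step 1: row=1, L[1]='$', prepend. Next row=LF[1]=0
  step 2: row=0, L[0]='4', prepend. Next row=LF[0]=3
  step 3: row=3, L[3]='4', prepend. Next row=LF[3]=4
  step 4: row=4, L[4]='1', prepend. Next row=LF[4]=2
  step 5: row=2, L[2]='0', prepend. Next row=LF[2]=1
Reversed output: 0144$

Answer: 0144$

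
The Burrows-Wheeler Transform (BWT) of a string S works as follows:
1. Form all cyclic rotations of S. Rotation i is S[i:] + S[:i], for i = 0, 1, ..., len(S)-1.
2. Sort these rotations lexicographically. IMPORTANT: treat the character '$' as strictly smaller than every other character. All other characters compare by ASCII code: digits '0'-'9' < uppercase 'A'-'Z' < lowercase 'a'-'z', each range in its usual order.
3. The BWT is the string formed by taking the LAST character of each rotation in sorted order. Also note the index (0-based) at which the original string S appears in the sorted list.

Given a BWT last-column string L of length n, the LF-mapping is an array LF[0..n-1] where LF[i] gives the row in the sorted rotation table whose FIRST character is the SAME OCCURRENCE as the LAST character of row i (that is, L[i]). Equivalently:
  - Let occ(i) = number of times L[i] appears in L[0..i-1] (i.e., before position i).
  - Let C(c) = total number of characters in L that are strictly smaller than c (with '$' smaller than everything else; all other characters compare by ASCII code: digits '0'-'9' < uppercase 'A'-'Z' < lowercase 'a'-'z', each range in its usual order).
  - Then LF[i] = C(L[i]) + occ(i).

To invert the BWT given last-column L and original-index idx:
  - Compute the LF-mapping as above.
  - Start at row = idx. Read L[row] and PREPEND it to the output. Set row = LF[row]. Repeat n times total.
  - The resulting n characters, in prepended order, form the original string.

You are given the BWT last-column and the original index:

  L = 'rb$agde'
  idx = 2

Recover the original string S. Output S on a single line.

LF mapping: 6 2 0 1 5 3 4
Walk LF starting at row 2, prepending L[row]:
  step 1: row=2, L[2]='$', prepend. Next row=LF[2]=0
  step 2: row=0, L[0]='r', prepend. Next row=LF[0]=6
  step 3: row=6, L[6]='e', prepend. Next row=LF[6]=4
  step 4: row=4, L[4]='g', prepend. Next row=LF[4]=5
  step 5: row=5, L[5]='d', prepend. Next row=LF[5]=3
  step 6: row=3, L[3]='a', prepend. Next row=LF[3]=1
  step 7: row=1, L[1]='b', prepend. Next row=LF[1]=2
Reversed output: badger$

Answer: badger$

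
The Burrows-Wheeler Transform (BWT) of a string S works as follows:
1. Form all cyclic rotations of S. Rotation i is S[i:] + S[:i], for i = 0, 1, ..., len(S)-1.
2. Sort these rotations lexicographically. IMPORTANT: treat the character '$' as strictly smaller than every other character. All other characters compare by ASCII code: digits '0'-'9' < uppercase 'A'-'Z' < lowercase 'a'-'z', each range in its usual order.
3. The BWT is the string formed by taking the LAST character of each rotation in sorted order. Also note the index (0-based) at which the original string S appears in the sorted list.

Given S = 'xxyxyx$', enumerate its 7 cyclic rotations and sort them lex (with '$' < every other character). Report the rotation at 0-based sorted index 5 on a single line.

All 7 rotations (rotation i = S[i:]+S[:i]):
  rot[0] = xxyxyx$
  rot[1] = xyxyx$x
  rot[2] = yxyx$xx
  rot[3] = xyx$xxy
  rot[4] = yx$xxyx
  rot[5] = x$xxyxy
  rot[6] = $xxyxyx
Sorted (with $ < everything):
  sorted[0] = $xxyxyx
  sorted[1] = x$xxyxy
  sorted[2] = xxyxyx$
  sorted[3] = xyx$xxy
  sorted[4] = xyxyx$x
  sorted[5] = yx$xxyx
  sorted[6] = yxyx$xx
sorted[5] = yx$xxyx

Answer: yx$xxyx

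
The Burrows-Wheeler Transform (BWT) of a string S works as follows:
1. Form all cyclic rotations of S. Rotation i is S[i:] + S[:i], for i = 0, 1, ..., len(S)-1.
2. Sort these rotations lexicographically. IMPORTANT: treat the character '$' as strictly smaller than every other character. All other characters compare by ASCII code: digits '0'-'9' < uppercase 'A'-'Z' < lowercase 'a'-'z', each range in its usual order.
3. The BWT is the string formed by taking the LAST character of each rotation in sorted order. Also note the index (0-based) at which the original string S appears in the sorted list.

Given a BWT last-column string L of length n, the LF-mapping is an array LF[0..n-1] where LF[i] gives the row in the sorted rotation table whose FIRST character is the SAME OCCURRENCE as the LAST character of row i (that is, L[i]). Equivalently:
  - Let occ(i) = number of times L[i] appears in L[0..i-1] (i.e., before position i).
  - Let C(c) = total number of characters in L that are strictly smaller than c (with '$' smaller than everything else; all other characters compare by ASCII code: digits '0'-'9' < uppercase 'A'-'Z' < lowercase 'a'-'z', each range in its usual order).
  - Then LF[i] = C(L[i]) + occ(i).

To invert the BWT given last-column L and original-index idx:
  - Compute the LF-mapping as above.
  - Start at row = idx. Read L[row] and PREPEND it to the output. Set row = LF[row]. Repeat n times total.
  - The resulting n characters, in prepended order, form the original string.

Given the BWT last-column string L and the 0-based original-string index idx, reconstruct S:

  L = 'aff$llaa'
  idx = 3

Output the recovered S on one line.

Answer: alfalfa$

Derivation:
LF mapping: 1 4 5 0 6 7 2 3
Walk LF starting at row 3, prepending L[row]:
  step 1: row=3, L[3]='$', prepend. Next row=LF[3]=0
  step 2: row=0, L[0]='a', prepend. Next row=LF[0]=1
  step 3: row=1, L[1]='f', prepend. Next row=LF[1]=4
  step 4: row=4, L[4]='l', prepend. Next row=LF[4]=6
  step 5: row=6, L[6]='a', prepend. Next row=LF[6]=2
  step 6: row=2, L[2]='f', prepend. Next row=LF[2]=5
  step 7: row=5, L[5]='l', prepend. Next row=LF[5]=7
  step 8: row=7, L[7]='a', prepend. Next row=LF[7]=3
Reversed output: alfalfa$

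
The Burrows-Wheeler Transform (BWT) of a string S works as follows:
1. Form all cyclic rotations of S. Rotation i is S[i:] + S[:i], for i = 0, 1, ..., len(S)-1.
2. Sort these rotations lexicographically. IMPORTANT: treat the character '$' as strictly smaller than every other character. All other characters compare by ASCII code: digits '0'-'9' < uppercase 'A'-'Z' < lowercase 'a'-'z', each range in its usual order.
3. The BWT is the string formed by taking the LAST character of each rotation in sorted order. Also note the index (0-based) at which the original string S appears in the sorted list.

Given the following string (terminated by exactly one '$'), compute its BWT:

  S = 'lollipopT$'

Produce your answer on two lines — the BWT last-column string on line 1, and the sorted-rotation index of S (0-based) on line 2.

Answer: Tpllo$lpoi
5

Derivation:
All 10 rotations (rotation i = S[i:]+S[:i]):
  rot[0] = lollipopT$
  rot[1] = ollipopT$l
  rot[2] = llipopT$lo
  rot[3] = lipopT$lol
  rot[4] = ipopT$loll
  rot[5] = popT$lolli
  rot[6] = opT$lollip
  rot[7] = pT$lollipo
  rot[8] = T$lollipop
  rot[9] = $lollipopT
Sorted (with $ < everything):
  sorted[0] = $lollipopT  (last char: 'T')
  sorted[1] = T$lollipop  (last char: 'p')
  sorted[2] = ipopT$loll  (last char: 'l')
  sorted[3] = lipopT$lol  (last char: 'l')
  sorted[4] = llipopT$lo  (last char: 'o')
  sorted[5] = lollipopT$  (last char: '$')
  sorted[6] = ollipopT$l  (last char: 'l')
  sorted[7] = opT$lollip  (last char: 'p')
  sorted[8] = pT$lollipo  (last char: 'o')
  sorted[9] = popT$lolli  (last char: 'i')
Last column: Tpllo$lpoi
Original string S is at sorted index 5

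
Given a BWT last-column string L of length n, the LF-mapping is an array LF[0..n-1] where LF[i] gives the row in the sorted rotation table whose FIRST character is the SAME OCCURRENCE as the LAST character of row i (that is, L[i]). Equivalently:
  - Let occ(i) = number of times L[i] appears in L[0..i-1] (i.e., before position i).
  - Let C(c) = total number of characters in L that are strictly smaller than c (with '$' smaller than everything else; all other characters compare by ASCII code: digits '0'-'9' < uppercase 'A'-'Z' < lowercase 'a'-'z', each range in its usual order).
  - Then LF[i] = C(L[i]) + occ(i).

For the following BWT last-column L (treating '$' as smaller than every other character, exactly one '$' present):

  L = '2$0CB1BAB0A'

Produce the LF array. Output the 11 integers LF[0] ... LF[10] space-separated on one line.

Answer: 4 0 1 10 7 3 8 5 9 2 6

Derivation:
Char counts: '$':1, '0':2, '1':1, '2':1, 'A':2, 'B':3, 'C':1
C (first-col start): C('$')=0, C('0')=1, C('1')=3, C('2')=4, C('A')=5, C('B')=7, C('C')=10
L[0]='2': occ=0, LF[0]=C('2')+0=4+0=4
L[1]='$': occ=0, LF[1]=C('$')+0=0+0=0
L[2]='0': occ=0, LF[2]=C('0')+0=1+0=1
L[3]='C': occ=0, LF[3]=C('C')+0=10+0=10
L[4]='B': occ=0, LF[4]=C('B')+0=7+0=7
L[5]='1': occ=0, LF[5]=C('1')+0=3+0=3
L[6]='B': occ=1, LF[6]=C('B')+1=7+1=8
L[7]='A': occ=0, LF[7]=C('A')+0=5+0=5
L[8]='B': occ=2, LF[8]=C('B')+2=7+2=9
L[9]='0': occ=1, LF[9]=C('0')+1=1+1=2
L[10]='A': occ=1, LF[10]=C('A')+1=5+1=6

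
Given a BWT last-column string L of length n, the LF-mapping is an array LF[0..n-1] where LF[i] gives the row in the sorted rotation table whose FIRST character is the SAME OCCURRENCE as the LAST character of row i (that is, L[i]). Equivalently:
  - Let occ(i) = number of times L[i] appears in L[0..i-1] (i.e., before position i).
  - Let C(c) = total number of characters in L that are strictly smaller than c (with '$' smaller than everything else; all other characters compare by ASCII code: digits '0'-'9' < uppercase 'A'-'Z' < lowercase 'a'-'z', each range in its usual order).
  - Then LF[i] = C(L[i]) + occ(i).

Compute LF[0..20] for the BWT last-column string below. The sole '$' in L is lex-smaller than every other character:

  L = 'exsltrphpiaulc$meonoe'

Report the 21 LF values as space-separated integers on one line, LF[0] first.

Char counts: '$':1, 'a':1, 'c':1, 'e':3, 'h':1, 'i':1, 'l':2, 'm':1, 'n':1, 'o':2, 'p':2, 'r':1, 's':1, 't':1, 'u':1, 'x':1
C (first-col start): C('$')=0, C('a')=1, C('c')=2, C('e')=3, C('h')=6, C('i')=7, C('l')=8, C('m')=10, C('n')=11, C('o')=12, C('p')=14, C('r')=16, C('s')=17, C('t')=18, C('u')=19, C('x')=20
L[0]='e': occ=0, LF[0]=C('e')+0=3+0=3
L[1]='x': occ=0, LF[1]=C('x')+0=20+0=20
L[2]='s': occ=0, LF[2]=C('s')+0=17+0=17
L[3]='l': occ=0, LF[3]=C('l')+0=8+0=8
L[4]='t': occ=0, LF[4]=C('t')+0=18+0=18
L[5]='r': occ=0, LF[5]=C('r')+0=16+0=16
L[6]='p': occ=0, LF[6]=C('p')+0=14+0=14
L[7]='h': occ=0, LF[7]=C('h')+0=6+0=6
L[8]='p': occ=1, LF[8]=C('p')+1=14+1=15
L[9]='i': occ=0, LF[9]=C('i')+0=7+0=7
L[10]='a': occ=0, LF[10]=C('a')+0=1+0=1
L[11]='u': occ=0, LF[11]=C('u')+0=19+0=19
L[12]='l': occ=1, LF[12]=C('l')+1=8+1=9
L[13]='c': occ=0, LF[13]=C('c')+0=2+0=2
L[14]='$': occ=0, LF[14]=C('$')+0=0+0=0
L[15]='m': occ=0, LF[15]=C('m')+0=10+0=10
L[16]='e': occ=1, LF[16]=C('e')+1=3+1=4
L[17]='o': occ=0, LF[17]=C('o')+0=12+0=12
L[18]='n': occ=0, LF[18]=C('n')+0=11+0=11
L[19]='o': occ=1, LF[19]=C('o')+1=12+1=13
L[20]='e': occ=2, LF[20]=C('e')+2=3+2=5

Answer: 3 20 17 8 18 16 14 6 15 7 1 19 9 2 0 10 4 12 11 13 5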